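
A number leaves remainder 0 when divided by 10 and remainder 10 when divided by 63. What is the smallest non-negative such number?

10

Write x = 0 + 10·k. Then 10·k ≡ 10 − 0 ≡ 10 (mod 63).
Need 10⁻¹ mod 63. Extended Euclid on (63, 10):
63 = 6·10 + 3
10 = 3·3 + 1
3 = 3·1 + 0
Back-substitute:
1 = 10 − 3·3
1 = −3·63 + 19·10
10⁻¹ ≡ 19 (mod 63), so k ≡ 19·10 ≡ 1 (mod 63).
x = 0 + 10·1 = 10.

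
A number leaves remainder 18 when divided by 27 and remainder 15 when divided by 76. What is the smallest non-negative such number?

Write x = 18 + 27·k. Then 27·k ≡ 15 − 18 ≡ 73 (mod 76).
Need 27⁻¹ mod 76. Extended Euclid on (76, 27):
76 = 2×27 + 22
27 = 1×22 + 5
22 = 4×5 + 2
5 = 2×2 + 1
2 = 2×1 + 0
Back-substitute:
1 = 5 − 2·2
1 = −2·22 + 9·5
1 = 9·27 − 11·22
1 = −11·76 + 31·27
27⁻¹ ≡ 31 (mod 76), so k ≡ 31·73 ≡ 59 (mod 76).
x = 18 + 27·59 = 1611.

1611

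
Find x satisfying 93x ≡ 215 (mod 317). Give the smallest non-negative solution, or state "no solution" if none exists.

275

First find gcd(93, 317):
317 = 3*93 + 38
93 = 2*38 + 17
38 = 2*17 + 4
17 = 4*4 + 1
4 = 4*1 + 0
gcd = 1, so a unique solution mod 317 exists.
Back-substitute for the Bézout coefficients:
1 = 17 − 4·4
1 = −4·38 + 9·17
1 = 9·93 − 22·38
1 = −22·317 + 75·93
So 93·(75) ≡ 1 (mod 317), giving 93⁻¹ ≡ 75.
x ≡ 93⁻¹·215 ≡ 75·215 ≡ 275 (mod 317).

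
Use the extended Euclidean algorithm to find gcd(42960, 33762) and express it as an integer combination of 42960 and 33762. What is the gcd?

6

Apply Euclid's algorithm to 42960 and 33762:
42960 = 1*33762 + 9198
33762 = 3*9198 + 6168
9198 = 1*6168 + 3030
6168 = 2*3030 + 108
3030 = 28*108 + 6
108 = 18*6 + 0
gcd(42960, 33762) = 6.
Express as a combination:
6 = 3030 − 28·108
6 = −28·6168 + 57·3030
6 = 57·9198 − 85·6168
6 = −85·33762 + 312·9198
6 = 312·42960 − 397·33762
So 6 = (312)·42960 + (-397)·33762.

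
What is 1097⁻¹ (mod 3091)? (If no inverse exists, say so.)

2581

gcd(3091, 1097) by repeated division:
3091 = 2·1097 + 897
1097 = 1·897 + 200
897 = 4·200 + 97
200 = 2·97 + 6
97 = 16·6 + 1
6 = 6·1 + 0
Since gcd(1097, 3091) = 1, back-substitute to write 1 as a combination:
1 = 97 − 16·6
1 = −16·200 + 33·97
1 = 33·897 − 148·200
1 = −148·1097 + 181·897
1 = 181·3091 − 510·1097
Thus 1097·(-510) ≡ 1 (mod 3091); reducing, -510 mod 3091 = 2581.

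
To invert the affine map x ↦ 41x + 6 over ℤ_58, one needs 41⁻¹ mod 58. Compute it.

Extended Euclidean algorithm:
58 = 1*41 + 17
41 = 2*17 + 7
17 = 2*7 + 3
7 = 2*3 + 1
3 = 3*1 + 0
gcd = 1, so the inverse exists. Back-substitute:
1 = 7 − 2·3
1 = −2·17 + 5·7
1 = 5·41 − 12·17
1 = −12·58 + 17·41
So 41·17 ≡ 1 (mod 58).

17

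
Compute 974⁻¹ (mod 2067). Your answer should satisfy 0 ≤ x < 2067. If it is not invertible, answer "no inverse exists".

1598

Apply the Euclidean algorithm to 2067 and 974:
2067 = 2·974 + 119
974 = 8·119 + 22
119 = 5·22 + 9
22 = 2·9 + 4
9 = 2·4 + 1
4 = 4·1 + 0
Since gcd(974, 2067) = 1, back-substitute to write 1 as a combination:
1 = 9 − 2·4
1 = −2·22 + 5·9
1 = 5·119 − 27·22
1 = −27·974 + 221·119
1 = 221·2067 − 469·974
Thus 974·(-469) ≡ 1 (mod 2067); reducing, -469 mod 2067 = 1598.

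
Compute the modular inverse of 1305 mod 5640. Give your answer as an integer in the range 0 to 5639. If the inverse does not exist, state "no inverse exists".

no inverse exists

Compute gcd(1305, 5640):
5640 = 4×1305 + 420
1305 = 3×420 + 45
420 = 9×45 + 15
45 = 3×15 + 0
The gcd is 15, not 1, hence no inverse exists.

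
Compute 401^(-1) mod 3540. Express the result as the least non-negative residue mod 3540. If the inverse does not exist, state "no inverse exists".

821

Extended Euclidean algorithm:
3540 = 8·401 + 332
401 = 1·332 + 69
332 = 4·69 + 56
69 = 1·56 + 13
56 = 4·13 + 4
13 = 3·4 + 1
4 = 4·1 + 0
Since gcd(401, 3540) = 1, back-substitute to write 1 as a combination:
1 = 13 − 3·4
1 = −3·56 + 13·13
1 = 13·69 − 16·56
1 = −16·332 + 77·69
1 = 77·401 − 93·332
1 = −93·3540 + 821·401
So 401·821 ≡ 1 (mod 3540).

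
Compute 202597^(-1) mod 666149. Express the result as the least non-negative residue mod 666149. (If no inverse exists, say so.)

Extended Euclidean algorithm:
666149 = 3×202597 + 58358
202597 = 3×58358 + 27523
58358 = 2×27523 + 3312
27523 = 8×3312 + 1027
3312 = 3×1027 + 231
1027 = 4×231 + 103
231 = 2×103 + 25
103 = 4×25 + 3
25 = 8×3 + 1
3 = 3×1 + 0
gcd = 1, so the inverse exists. Back-substitute:
1 = 25 − 8·3
1 = −8·103 + 33·25
1 = 33·231 − 74·103
1 = −74·1027 + 329·231
1 = 329·3312 − 1061·1027
1 = −1061·27523 + 8817·3312
1 = 8817·58358 − 18695·27523
1 = −18695·202597 + 64902·58358
1 = 64902·666149 − 213401·202597
So 202597·(-213401) ≡ 1 (mod 666149), and -213401 ≡ 452748 (mod 666149).

452748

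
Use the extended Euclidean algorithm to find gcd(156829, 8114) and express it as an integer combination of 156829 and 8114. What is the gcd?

Euclidean algorithm:
156829 = 19·8114 + 2663
8114 = 3·2663 + 125
2663 = 21·125 + 38
125 = 3·38 + 11
38 = 3·11 + 5
11 = 2·5 + 1
5 = 5·1 + 0
gcd(156829, 8114) = 1.
Working backward:
1 = 11 − 2·5
1 = −2·38 + 7·11
1 = 7·125 − 23·38
1 = −23·2663 + 490·125
1 = 490·8114 − 1493·2663
1 = −1493·156829 + 28857·8114
So 1 = (-1493)·156829 + (28857)·8114.

1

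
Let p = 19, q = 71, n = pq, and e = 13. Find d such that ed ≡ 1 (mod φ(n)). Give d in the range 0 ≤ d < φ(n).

φ(n) = (p−1)(q−1) = 18·70 = 1260.
Need d with 13·d ≡ 1 (mod 1260). Apply the extended Euclidean algorithm:
1260 = 96×13 + 12
13 = 1×12 + 1
12 = 12×1 + 0
Back-substitute:
1 = 13 − 12
1 = −1260 + 97·13
So 13·97 ≡ 1 (mod 1260), hence d = 97.

97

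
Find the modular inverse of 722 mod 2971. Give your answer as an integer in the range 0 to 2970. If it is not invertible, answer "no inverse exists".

gcd(2971, 722) by repeated division:
2971 = 4·722 + 83
722 = 8·83 + 58
83 = 1·58 + 25
58 = 2·25 + 8
25 = 3·8 + 1
8 = 8·1 + 0
The gcd is 1. Working backward:
1 = 25 − 3·8
1 = −3·58 + 7·25
1 = 7·83 − 10·58
1 = −10·722 + 87·83
1 = 87·2971 − 358·722
Thus 722·(-358) ≡ 1 (mod 2971); reducing, -358 mod 2971 = 2613.

2613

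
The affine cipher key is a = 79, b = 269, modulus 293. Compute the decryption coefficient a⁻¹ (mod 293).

204

Apply the Euclidean algorithm to 293 and 79:
293 = 3×79 + 56
79 = 1×56 + 23
56 = 2×23 + 10
23 = 2×10 + 3
10 = 3×3 + 1
3 = 3×1 + 0
gcd = 1, so the inverse exists. Back-substitute:
1 = 10 − 3·3
1 = −3·23 + 7·10
1 = 7·56 − 17·23
1 = −17·79 + 24·56
1 = 24·293 − 89·79
Thus 79·(-89) ≡ 1 (mod 293); reducing, -89 mod 293 = 204.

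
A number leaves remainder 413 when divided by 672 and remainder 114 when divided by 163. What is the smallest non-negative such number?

61565

Write x = 413 + 672·k. Then 672·k ≡ 114 − 413 ≡ 27 (mod 163).
Need 672⁻¹ mod 163. Extended Euclid on (163, 20):
163 = 8×20 + 3
20 = 6×3 + 2
3 = 1×2 + 1
2 = 2×1 + 0
Back-substitute:
1 = 3 − 2
1 = −20 + 7·3
1 = 7·163 − 57·20
672⁻¹ ≡ 106 (mod 163), so k ≡ 106·27 ≡ 91 (mod 163).
x = 413 + 672·91 = 61565.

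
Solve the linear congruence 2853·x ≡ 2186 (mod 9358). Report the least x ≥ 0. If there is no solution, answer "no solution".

First find gcd(2853, 9358):
9358 = 3×2853 + 799
2853 = 3×799 + 456
799 = 1×456 + 343
456 = 1×343 + 113
343 = 3×113 + 4
113 = 28×4 + 1
4 = 4×1 + 0
gcd = 1, so a unique solution mod 9358 exists.
Back-substitute for the Bézout coefficients:
1 = 113 − 28·4
1 = −28·343 + 85·113
1 = 85·456 − 113·343
1 = −113·799 + 198·456
1 = 198·2853 − 707·799
1 = −707·9358 + 2319·2853
So 2853·(2319) ≡ 1 (mod 9358), giving 2853⁻¹ ≡ 2319.
x ≡ 2853⁻¹·2186 ≡ 2319·2186 ≡ 6656 (mod 9358).

6656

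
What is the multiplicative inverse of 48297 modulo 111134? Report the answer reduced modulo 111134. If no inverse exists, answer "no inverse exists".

gcd(111134, 48297) by repeated division:
111134 = 2·48297 + 14540
48297 = 3·14540 + 4677
14540 = 3·4677 + 509
4677 = 9·509 + 96
509 = 5·96 + 29
96 = 3·29 + 9
29 = 3·9 + 2
9 = 4·2 + 1
2 = 2·1 + 0
The gcd is 1. Working backward:
1 = 9 − 4·2
1 = −4·29 + 13·9
1 = 13·96 − 43·29
1 = −43·509 + 228·96
1 = 228·4677 − 2095·509
1 = −2095·14540 + 6513·4677
1 = 6513·48297 − 21634·14540
1 = −21634·111134 + 49781·48297
So 48297·49781 ≡ 1 (mod 111134).

49781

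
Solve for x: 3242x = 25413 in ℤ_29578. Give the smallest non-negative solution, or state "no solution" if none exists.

gcd(3242, 29578):
29578 = 9*3242 + 400
3242 = 8*400 + 42
400 = 9*42 + 22
42 = 1*22 + 20
22 = 1*20 + 2
20 = 10*2 + 0
gcd = 2, but 2 ∤ 25413, so the congruence has no solution.

no solution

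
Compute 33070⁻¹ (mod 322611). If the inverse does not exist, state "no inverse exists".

35695

Apply the Euclidean algorithm to 322611 and 33070:
322611 = 9×33070 + 24981
33070 = 1×24981 + 8089
24981 = 3×8089 + 714
8089 = 11×714 + 235
714 = 3×235 + 9
235 = 26×9 + 1
9 = 9×1 + 0
Since gcd(33070, 322611) = 1, back-substitute to write 1 as a combination:
1 = 235 − 26·9
1 = −26·714 + 79·235
1 = 79·8089 − 895·714
1 = −895·24981 + 2764·8089
1 = 2764·33070 − 3659·24981
1 = −3659·322611 + 35695·33070
So 33070·35695 ≡ 1 (mod 322611).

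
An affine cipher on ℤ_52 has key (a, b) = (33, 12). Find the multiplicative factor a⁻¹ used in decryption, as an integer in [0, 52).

41

Extended Euclidean algorithm:
52 = 1*33 + 19
33 = 1*19 + 14
19 = 1*14 + 5
14 = 2*5 + 4
5 = 1*4 + 1
4 = 4*1 + 0
The gcd is 1. Working backward:
1 = 5 − 4
1 = −14 + 3·5
1 = 3·19 − 4·14
1 = −4·33 + 7·19
1 = 7·52 − 11·33
Hence 33⁻¹ ≡ -11 ≡ 41 (mod 52).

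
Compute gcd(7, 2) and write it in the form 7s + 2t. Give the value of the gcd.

Repeated division:
7 = 3·2 + 1
2 = 2·1 + 0
gcd(7, 2) = 1.
Express as a combination:
1 = 7 − 3·2
So 1 = (1)·7 + (-3)·2.

1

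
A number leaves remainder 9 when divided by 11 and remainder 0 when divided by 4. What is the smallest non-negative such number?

20

Write x = 9 + 11·k. Then 11·k ≡ 0 − 9 ≡ 3 (mod 4).
Need 11⁻¹ mod 4. Extended Euclid on (4, 3):
4 = 1·3 + 1
3 = 3·1 + 0
Back-substitute:
1 = 4 − 3
11⁻¹ ≡ 3 (mod 4), so k ≡ 3·3 ≡ 1 (mod 4).
x = 9 + 11·1 = 20.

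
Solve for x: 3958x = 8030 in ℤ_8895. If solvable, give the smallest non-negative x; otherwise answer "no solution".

6380

First find gcd(3958, 8895):
8895 = 2·3958 + 979
3958 = 4·979 + 42
979 = 23·42 + 13
42 = 3·13 + 3
13 = 4·3 + 1
3 = 3·1 + 0
gcd = 1, so a unique solution mod 8895 exists.
Back-substitute for the Bézout coefficients:
1 = 13 − 4·3
1 = −4·42 + 13·13
1 = 13·979 − 303·42
1 = −303·3958 + 1225·979
1 = 1225·8895 − 2753·3958
So 3958·(-2753) ≡ 1 (mod 8895), giving 3958⁻¹ ≡ 6142.
x ≡ 3958⁻¹·8030 ≡ 6142·8030 ≡ 6380 (mod 8895).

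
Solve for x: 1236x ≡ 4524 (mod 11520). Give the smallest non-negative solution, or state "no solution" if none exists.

479

First find gcd(1236, 11520):
11520 = 9*1236 + 396
1236 = 3*396 + 48
396 = 8*48 + 12
48 = 4*12 + 0
gcd = 12 and 12 | 4524, so solutions exist. Divide through by 12: 103x ≡ 377 (mod 960).
Now find 103⁻¹ mod 960:
960 = 9·103 + 33
103 = 3·33 + 4
33 = 8·4 + 1
4 = 4·1 + 0
Back-substitute:
1 = 33 − 8·4
1 = −8·103 + 25·33
1 = 25·960 − 233·103
So 103·(-233) ≡ 1 (mod 960), i.e. 103⁻¹ ≡ 727.
Then x ≡ 727·377 ≡ 479 (mod 960); the smallest non-negative solution is x = 479.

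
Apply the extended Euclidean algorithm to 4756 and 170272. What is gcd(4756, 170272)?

Repeated division:
170272 = 35·4756 + 3812
4756 = 1·3812 + 944
3812 = 4·944 + 36
944 = 26·36 + 8
36 = 4·8 + 4
8 = 2·4 + 0
gcd(4756, 170272) = 4.
Back-substituting:
4 = 36 − 4·8
4 = −4·944 + 105·36
4 = 105·3812 − 424·944
4 = −424·4756 + 529·3812
4 = 529·170272 − 18939·4756
So 4 = (529)·170272 + (-18939)·4756.

4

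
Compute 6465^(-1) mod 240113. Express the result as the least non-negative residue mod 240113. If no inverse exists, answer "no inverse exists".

Apply the Euclidean algorithm to 240113 and 6465:
240113 = 37*6465 + 908
6465 = 7*908 + 109
908 = 8*109 + 36
109 = 3*36 + 1
36 = 36*1 + 0
The gcd is 1. Working backward:
1 = 109 − 3·36
1 = −3·908 + 25·109
1 = 25·6465 − 178·908
1 = −178·240113 + 6611·6465
So 6465·6611 ≡ 1 (mod 240113).

6611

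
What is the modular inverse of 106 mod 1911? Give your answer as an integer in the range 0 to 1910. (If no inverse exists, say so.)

Run Euclid on (1911, 106):
1911 = 18*106 + 3
106 = 35*3 + 1
3 = 3*1 + 0
The gcd is 1. Working backward:
1 = 106 − 35·3
1 = −35·1911 + 631·106
So 106·631 ≡ 1 (mod 1911).

631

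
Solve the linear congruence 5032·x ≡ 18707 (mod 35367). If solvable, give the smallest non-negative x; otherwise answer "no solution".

11945

First find gcd(5032, 35367):
35367 = 7·5032 + 143
5032 = 35·143 + 27
143 = 5·27 + 8
27 = 3·8 + 3
8 = 2·3 + 2
3 = 1·2 + 1
2 = 2·1 + 0
gcd = 1, so a unique solution mod 35367 exists.
Back-substitute for the Bézout coefficients:
1 = 3 − 2
1 = −8 + 3·3
1 = 3·27 − 10·8
1 = −10·143 + 53·27
1 = 53·5032 − 1865·143
1 = −1865·35367 + 13108·5032
So 5032·(13108) ≡ 1 (mod 35367), giving 5032⁻¹ ≡ 13108.
x ≡ 5032⁻¹·18707 ≡ 13108·18707 ≡ 11945 (mod 35367).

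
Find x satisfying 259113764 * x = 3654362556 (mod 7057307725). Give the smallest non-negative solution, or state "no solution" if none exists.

511724879

First find gcd(259113764, 7057307725):
7057307725 = 27*259113764 + 61236097
259113764 = 4*61236097 + 14169376
61236097 = 4*14169376 + 4558593
14169376 = 3*4558593 + 493597
4558593 = 9*493597 + 116220
493597 = 4*116220 + 28717
116220 = 4*28717 + 1352
28717 = 21*1352 + 325
1352 = 4*325 + 52
325 = 6*52 + 13
52 = 4*13 + 0
gcd = 13 and 13 | 3654362556, so solutions exist. Divide through by 13: 19931828x ≡ 281104812 (mod 542869825).
Now find 19931828⁻¹ mod 542869825:
542869825 = 27*19931828 + 4710469
19931828 = 4*4710469 + 1089952
4710469 = 4*1089952 + 350661
1089952 = 3*350661 + 37969
350661 = 9*37969 + 8940
37969 = 4*8940 + 2209
8940 = 4*2209 + 104
2209 = 21*104 + 25
104 = 4*25 + 4
25 = 6*4 + 1
4 = 4*1 + 0
Back-substitute:
1 = 25 − 6·4
1 = −6·104 + 25·25
1 = 25·2209 − 531·104
1 = −531·8940 + 2149·2209
1 = 2149·37969 − 9127·8940
1 = −9127·350661 + 84292·37969
1 = 84292·1089952 − 262003·350661
1 = −262003·4710469 + 1132304·1089952
1 = 1132304·19931828 − 4791219·4710469
1 = −4791219·542869825 + 130495217·19931828
So 19931828⁻¹ ≡ 130495217 (mod 542869825).
Then x ≡ 130495217·281104812 ≡ 511724879 (mod 542869825); the smallest non-negative solution is x = 511724879.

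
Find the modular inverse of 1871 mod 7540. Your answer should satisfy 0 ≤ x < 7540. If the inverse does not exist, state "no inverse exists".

5251

Run Euclid on (7540, 1871):
7540 = 4*1871 + 56
1871 = 33*56 + 23
56 = 2*23 + 10
23 = 2*10 + 3
10 = 3*3 + 1
3 = 3*1 + 0
The gcd is 1. Working backward:
1 = 10 − 3·3
1 = −3·23 + 7·10
1 = 7·56 − 17·23
1 = −17·1871 + 568·56
1 = 568·7540 − 2289·1871
Thus 1871·(-2289) ≡ 1 (mod 7540); reducing, -2289 mod 7540 = 5251.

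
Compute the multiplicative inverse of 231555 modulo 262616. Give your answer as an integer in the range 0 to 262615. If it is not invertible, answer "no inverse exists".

Apply the Euclidean algorithm to 262616 and 231555:
262616 = 1×231555 + 31061
231555 = 7×31061 + 14128
31061 = 2×14128 + 2805
14128 = 5×2805 + 103
2805 = 27×103 + 24
103 = 4×24 + 7
24 = 3×7 + 3
7 = 2×3 + 1
3 = 3×1 + 0
Since gcd(231555, 262616) = 1, back-substitute to write 1 as a combination:
1 = 7 − 2·3
1 = −2·24 + 7·7
1 = 7·103 − 30·24
1 = −30·2805 + 817·103
1 = 817·14128 − 4115·2805
1 = −4115·31061 + 9047·14128
1 = 9047·231555 − 67444·31061
1 = −67444·262616 + 76491·231555
So 231555·76491 ≡ 1 (mod 262616).

76491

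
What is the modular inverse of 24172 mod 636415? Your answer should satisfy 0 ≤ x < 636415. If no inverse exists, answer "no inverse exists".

436028

Run Euclid on (636415, 24172):
636415 = 26×24172 + 7943
24172 = 3×7943 + 343
7943 = 23×343 + 54
343 = 6×54 + 19
54 = 2×19 + 16
19 = 1×16 + 3
16 = 5×3 + 1
3 = 3×1 + 0
The gcd is 1. Working backward:
1 = 16 − 5·3
1 = −5·19 + 6·16
1 = 6·54 − 17·19
1 = −17·343 + 108·54
1 = 108·7943 − 2501·343
1 = −2501·24172 + 7611·7943
1 = 7611·636415 − 200387·24172
Thus 24172·(-200387) ≡ 1 (mod 636415); reducing, -200387 mod 636415 = 436028.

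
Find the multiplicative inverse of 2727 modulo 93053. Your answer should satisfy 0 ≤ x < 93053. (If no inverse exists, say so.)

77220

Apply the Euclidean algorithm to 93053 and 2727:
93053 = 34·2727 + 335
2727 = 8·335 + 47
335 = 7·47 + 6
47 = 7·6 + 5
6 = 1·5 + 1
5 = 5·1 + 0
gcd = 1, so the inverse exists. Back-substitute:
1 = 6 − 5
1 = −47 + 8·6
1 = 8·335 − 57·47
1 = −57·2727 + 464·335
1 = 464·93053 − 15833·2727
Hence 2727⁻¹ ≡ -15833 ≡ 77220 (mod 93053).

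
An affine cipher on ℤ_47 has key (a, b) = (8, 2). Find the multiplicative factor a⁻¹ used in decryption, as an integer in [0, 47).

gcd(47, 8) by repeated division:
47 = 5·8 + 7
8 = 1·7 + 1
7 = 7·1 + 0
gcd = 1, so the inverse exists. Back-substitute:
1 = 8 − 7
1 = −47 + 6·8
So 8·6 ≡ 1 (mod 47).

6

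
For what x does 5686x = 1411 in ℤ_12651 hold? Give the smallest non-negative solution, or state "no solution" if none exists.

First find gcd(5686, 12651):
12651 = 2·5686 + 1279
5686 = 4·1279 + 570
1279 = 2·570 + 139
570 = 4·139 + 14
139 = 9·14 + 13
14 = 1·13 + 1
13 = 13·1 + 0
gcd = 1, so a unique solution mod 12651 exists.
Back-substitute for the Bézout coefficients:
1 = 14 − 13
1 = −139 + 10·14
1 = 10·570 − 41·139
1 = −41·1279 + 92·570
1 = 92·5686 − 409·1279
1 = −409·12651 + 910·5686
So 5686·(910) ≡ 1 (mod 12651), giving 5686⁻¹ ≡ 910.
x ≡ 5686⁻¹·1411 ≡ 910·1411 ≡ 6259 (mod 12651).

6259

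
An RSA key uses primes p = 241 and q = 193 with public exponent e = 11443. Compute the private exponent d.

8827

φ(n) = (p−1)(q−1) = 240·192 = 46080.
Need d with 11443·d ≡ 1 (mod 46080). Apply the extended Euclidean algorithm:
46080 = 4·11443 + 308
11443 = 37·308 + 47
308 = 6·47 + 26
47 = 1·26 + 21
26 = 1·21 + 5
21 = 4·5 + 1
5 = 5·1 + 0
Back-substitute:
1 = 21 − 4·5
1 = −4·26 + 5·21
1 = 5·47 − 9·26
1 = −9·308 + 59·47
1 = 59·11443 − 2192·308
1 = −2192·46080 + 8827·11443
So 11443·8827 ≡ 1 (mod 46080), hence d = 8827.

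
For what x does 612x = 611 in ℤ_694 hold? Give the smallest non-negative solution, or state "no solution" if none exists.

gcd(612, 694):
694 = 1×612 + 82
612 = 7×82 + 38
82 = 2×38 + 6
38 = 6×6 + 2
6 = 3×2 + 0
gcd = 2, but 2 ∤ 611, so the congruence has no solution.

no solution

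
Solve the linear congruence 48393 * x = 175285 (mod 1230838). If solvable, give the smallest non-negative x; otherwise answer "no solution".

First find gcd(48393, 1230838):
1230838 = 25*48393 + 21013
48393 = 2*21013 + 6367
21013 = 3*6367 + 1912
6367 = 3*1912 + 631
1912 = 3*631 + 19
631 = 33*19 + 4
19 = 4*4 + 3
4 = 1*3 + 1
3 = 3*1 + 0
gcd = 1, so a unique solution mod 1230838 exists.
Back-substitute for the Bézout coefficients:
1 = 4 − 3
1 = −19 + 5·4
1 = 5·631 − 166·19
1 = −166·1912 + 503·631
1 = 503·6367 − 1675·1912
1 = −1675·21013 + 5528·6367
1 = 5528·48393 − 12731·21013
1 = −12731·1230838 + 323803·48393
So 48393·(323803) ≡ 1 (mod 1230838), giving 48393⁻¹ ≡ 323803.
x ≡ 48393⁻¹·175285 ≡ 323803·175285 ≡ 176161 (mod 1230838).

176161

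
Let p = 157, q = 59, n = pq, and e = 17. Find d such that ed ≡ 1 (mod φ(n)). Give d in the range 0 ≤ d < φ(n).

2129

φ(n) = (p−1)(q−1) = 156·58 = 9048.
Need d with 17·d ≡ 1 (mod 9048). Apply the extended Euclidean algorithm:
9048 = 532*17 + 4
17 = 4*4 + 1
4 = 4*1 + 0
Back-substitute:
1 = 17 − 4·4
1 = −4·9048 + 2129·17
So 17·2129 ≡ 1 (mod 9048), hence d = 2129.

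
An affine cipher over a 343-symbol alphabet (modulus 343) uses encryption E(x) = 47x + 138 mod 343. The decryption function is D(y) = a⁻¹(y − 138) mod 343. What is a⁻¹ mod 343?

73

gcd(343, 47) by repeated division:
343 = 7·47 + 14
47 = 3·14 + 5
14 = 2·5 + 4
5 = 1·4 + 1
4 = 4·1 + 0
The gcd is 1. Working backward:
1 = 5 − 4
1 = −14 + 3·5
1 = 3·47 − 10·14
1 = −10·343 + 73·47
So 47·73 ≡ 1 (mod 343).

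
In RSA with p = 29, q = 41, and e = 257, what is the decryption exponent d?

φ(n) = (p−1)(q−1) = 28·40 = 1120.
Need d with 257·d ≡ 1 (mod 1120). Apply the extended Euclidean algorithm:
1120 = 4·257 + 92
257 = 2·92 + 73
92 = 1·73 + 19
73 = 3·19 + 16
19 = 1·16 + 3
16 = 5·3 + 1
3 = 3·1 + 0
Back-substitute:
1 = 16 − 5·3
1 = −5·19 + 6·16
1 = 6·73 − 23·19
1 = −23·92 + 29·73
1 = 29·257 − 81·92
1 = −81·1120 + 353·257
So 257·353 ≡ 1 (mod 1120), hence d = 353.

353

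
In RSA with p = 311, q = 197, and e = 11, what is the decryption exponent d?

φ(n) = (p−1)(q−1) = 310·196 = 60760.
Need d with 11·d ≡ 1 (mod 60760). Apply the extended Euclidean algorithm:
60760 = 5523*11 + 7
11 = 1*7 + 4
7 = 1*4 + 3
4 = 1*3 + 1
3 = 3*1 + 0
Back-substitute:
1 = 4 − 3
1 = −7 + 2·4
1 = 2·11 − 3·7
1 = −3·60760 + 16571·11
So 11·16571 ≡ 1 (mod 60760), hence d = 16571.

16571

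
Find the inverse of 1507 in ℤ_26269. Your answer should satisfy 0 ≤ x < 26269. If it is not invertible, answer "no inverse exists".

19924

Extended Euclidean algorithm:
26269 = 17×1507 + 650
1507 = 2×650 + 207
650 = 3×207 + 29
207 = 7×29 + 4
29 = 7×4 + 1
4 = 4×1 + 0
The gcd is 1. Working backward:
1 = 29 − 7·4
1 = −7·207 + 50·29
1 = 50·650 − 157·207
1 = −157·1507 + 364·650
1 = 364·26269 − 6345·1507
Hence 1507⁻¹ ≡ -6345 ≡ 19924 (mod 26269).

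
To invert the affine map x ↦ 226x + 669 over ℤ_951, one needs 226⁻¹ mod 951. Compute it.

Extended Euclidean algorithm:
951 = 4*226 + 47
226 = 4*47 + 38
47 = 1*38 + 9
38 = 4*9 + 2
9 = 4*2 + 1
2 = 2*1 + 0
Since gcd(226, 951) = 1, back-substitute to write 1 as a combination:
1 = 9 − 4·2
1 = −4·38 + 17·9
1 = 17·47 − 21·38
1 = −21·226 + 101·47
1 = 101·951 − 425·226
Thus 226·(-425) ≡ 1 (mod 951); reducing, -425 mod 951 = 526.

526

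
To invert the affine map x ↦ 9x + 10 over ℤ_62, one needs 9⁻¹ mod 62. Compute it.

7

gcd(62, 9) by repeated division:
62 = 6*9 + 8
9 = 1*8 + 1
8 = 8*1 + 0
Since gcd(9, 62) = 1, back-substitute to write 1 as a combination:
1 = 9 − 8
1 = −62 + 7·9
So 9·7 ≡ 1 (mod 62).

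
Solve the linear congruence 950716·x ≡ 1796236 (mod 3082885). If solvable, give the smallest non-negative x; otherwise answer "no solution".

First find gcd(950716, 3082885):
3082885 = 3*950716 + 230737
950716 = 4*230737 + 27768
230737 = 8*27768 + 8593
27768 = 3*8593 + 1989
8593 = 4*1989 + 637
1989 = 3*637 + 78
637 = 8*78 + 13
78 = 6*13 + 0
gcd = 13 and 13 | 1796236, so solutions exist. Divide through by 13: 73132x ≡ 138172 (mod 237145).
Now find 73132⁻¹ mod 237145:
237145 = 3*73132 + 17749
73132 = 4*17749 + 2136
17749 = 8*2136 + 661
2136 = 3*661 + 153
661 = 4*153 + 49
153 = 3*49 + 6
49 = 8*6 + 1
6 = 6*1 + 0
Back-substitute:
1 = 49 − 8·6
1 = −8·153 + 25·49
1 = 25·661 − 108·153
1 = −108·2136 + 349·661
1 = 349·17749 − 2900·2136
1 = −2900·73132 + 11949·17749
1 = 11949·237145 − 38747·73132
So 73132·(-38747) ≡ 1 (mod 237145), i.e. 73132⁻¹ ≡ 198398.
Then x ≡ 198398·138172 ≡ 35036 (mod 237145); the smallest non-negative solution is x = 35036.

35036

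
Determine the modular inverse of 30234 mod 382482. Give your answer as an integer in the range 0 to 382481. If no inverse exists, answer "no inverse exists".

no inverse exists

Euclidean algorithm on 382482, 30234:
382482 = 12×30234 + 19674
30234 = 1×19674 + 10560
19674 = 1×10560 + 9114
10560 = 1×9114 + 1446
9114 = 6×1446 + 438
1446 = 3×438 + 132
438 = 3×132 + 42
132 = 3×42 + 6
42 = 7×6 + 0
Since gcd = 6 > 1, 30234 is not a unit mod 382482.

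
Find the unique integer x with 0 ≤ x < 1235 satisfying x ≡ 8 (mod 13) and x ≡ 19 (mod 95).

684

Write x = 8 + 13·k. Then 13·k ≡ 19 − 8 ≡ 11 (mod 95).
Need 13⁻¹ mod 95. Extended Euclid on (95, 13):
95 = 7*13 + 4
13 = 3*4 + 1
4 = 4*1 + 0
Back-substitute:
1 = 13 − 3·4
1 = −3·95 + 22·13
13⁻¹ ≡ 22 (mod 95), so k ≡ 22·11 ≡ 52 (mod 95).
x = 8 + 13·52 = 684.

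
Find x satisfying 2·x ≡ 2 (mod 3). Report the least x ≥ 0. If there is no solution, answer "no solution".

1

First find gcd(2, 3):
3 = 1·2 + 1
2 = 2·1 + 0
gcd = 1, so a unique solution mod 3 exists.
Back-substitute for the Bézout coefficients:
1 = 3 − 2
So 2·(-1) ≡ 1 (mod 3), giving 2⁻¹ ≡ 2.
x ≡ 2⁻¹·2 ≡ 2·2 ≡ 1 (mod 3).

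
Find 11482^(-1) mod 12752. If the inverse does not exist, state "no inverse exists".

Euclidean algorithm on 12752, 11482:
12752 = 1*11482 + 1270
11482 = 9*1270 + 52
1270 = 24*52 + 22
52 = 2*22 + 8
22 = 2*8 + 6
8 = 1*6 + 2
6 = 3*2 + 0
gcd(11482, 12752) = 2 ≠ 1, so 11482 has no multiplicative inverse modulo 12752.

no inverse exists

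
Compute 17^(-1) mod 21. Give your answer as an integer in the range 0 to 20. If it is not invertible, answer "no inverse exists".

Run Euclid on (21, 17):
21 = 1*17 + 4
17 = 4*4 + 1
4 = 4*1 + 0
gcd = 1, so the inverse exists. Back-substitute:
1 = 17 − 4·4
1 = −4·21 + 5·17
So 17·5 ≡ 1 (mod 21).

5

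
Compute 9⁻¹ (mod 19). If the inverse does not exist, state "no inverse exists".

17

Apply the Euclidean algorithm to 19 and 9:
19 = 2*9 + 1
9 = 9*1 + 0
The gcd is 1. Working backward:
1 = 19 − 2·9
So 9·(-2) ≡ 1 (mod 19), and -2 ≡ 17 (mod 19).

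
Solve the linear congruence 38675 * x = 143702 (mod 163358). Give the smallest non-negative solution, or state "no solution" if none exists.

8160

First find gcd(38675, 163358):
163358 = 4·38675 + 8658
38675 = 4·8658 + 4043
8658 = 2·4043 + 572
4043 = 7·572 + 39
572 = 14·39 + 26
39 = 1·26 + 13
26 = 2·13 + 0
gcd = 13 and 13 | 143702, so solutions exist. Divide through by 13: 2975x ≡ 11054 (mod 12566).
Now find 2975⁻¹ mod 12566:
12566 = 4×2975 + 666
2975 = 4×666 + 311
666 = 2×311 + 44
311 = 7×44 + 3
44 = 14×3 + 2
3 = 1×2 + 1
2 = 2×1 + 0
Back-substitute:
1 = 3 − 2
1 = −44 + 15·3
1 = 15·311 − 106·44
1 = −106·666 + 227·311
1 = 227·2975 − 1014·666
1 = −1014·12566 + 4283·2975
So 2975⁻¹ ≡ 4283 (mod 12566).
Then x ≡ 4283·11054 ≡ 8160 (mod 12566); the smallest non-negative solution is x = 8160.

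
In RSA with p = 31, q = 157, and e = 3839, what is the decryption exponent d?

4079

φ(n) = (p−1)(q−1) = 30·156 = 4680.
Need d with 3839·d ≡ 1 (mod 4680). Apply the extended Euclidean algorithm:
4680 = 1·3839 + 841
3839 = 4·841 + 475
841 = 1·475 + 366
475 = 1·366 + 109
366 = 3·109 + 39
109 = 2·39 + 31
39 = 1·31 + 8
31 = 3·8 + 7
8 = 1·7 + 1
7 = 7·1 + 0
Back-substitute:
1 = 8 − 7
1 = −31 + 4·8
1 = 4·39 − 5·31
1 = −5·109 + 14·39
1 = 14·366 − 47·109
1 = −47·475 + 61·366
1 = 61·841 − 108·475
1 = −108·3839 + 493·841
1 = 493·4680 − 601·3839
So 3839·(-601) ≡ 1 (mod 4680), hence d ≡ -601 ≡ 4079 (mod 4680).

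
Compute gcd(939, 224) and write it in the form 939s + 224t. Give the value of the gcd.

Apply Euclid's algorithm to 939 and 224:
939 = 4×224 + 43
224 = 5×43 + 9
43 = 4×9 + 7
9 = 1×7 + 2
7 = 3×2 + 1
2 = 2×1 + 0
gcd(939, 224) = 1.
Working backward:
1 = 7 − 3·2
1 = −3·9 + 4·7
1 = 4·43 − 19·9
1 = −19·224 + 99·43
1 = 99·939 − 415·224
So 1 = (99)·939 + (-415)·224.

1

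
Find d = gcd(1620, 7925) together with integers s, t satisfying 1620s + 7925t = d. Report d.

5

Euclidean algorithm:
7925 = 4·1620 + 1445
1620 = 1·1445 + 175
1445 = 8·175 + 45
175 = 3·45 + 40
45 = 1·40 + 5
40 = 8·5 + 0
gcd(1620, 7925) = 5.
Working backward:
5 = 45 − 40
5 = −175 + 4·45
5 = 4·1445 − 33·175
5 = −33·1620 + 37·1445
5 = 37·7925 − 181·1620
So 5 = (37)·7925 + (-181)·1620.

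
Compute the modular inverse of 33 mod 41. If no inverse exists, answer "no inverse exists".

Apply the Euclidean algorithm to 41 and 33:
41 = 1·33 + 8
33 = 4·8 + 1
8 = 8·1 + 0
Since gcd(33, 41) = 1, back-substitute to write 1 as a combination:
1 = 33 − 4·8
1 = −4·41 + 5·33
So 33·5 ≡ 1 (mod 41).

5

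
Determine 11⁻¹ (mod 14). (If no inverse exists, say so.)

Apply the Euclidean algorithm to 14 and 11:
14 = 1*11 + 3
11 = 3*3 + 2
3 = 1*2 + 1
2 = 2*1 + 0
gcd = 1, so the inverse exists. Back-substitute:
1 = 3 − 2
1 = −11 + 4·3
1 = 4·14 − 5·11
So 11·(-5) ≡ 1 (mod 14), and -5 ≡ 9 (mod 14).

9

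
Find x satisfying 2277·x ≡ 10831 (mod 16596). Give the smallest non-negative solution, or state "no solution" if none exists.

no solution

gcd(2277, 16596):
16596 = 7×2277 + 657
2277 = 3×657 + 306
657 = 2×306 + 45
306 = 6×45 + 36
45 = 1×36 + 9
36 = 4×9 + 0
gcd = 9, but 9 ∤ 10831, so the congruence has no solution.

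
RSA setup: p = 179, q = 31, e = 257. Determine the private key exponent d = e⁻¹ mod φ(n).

φ(n) = (p−1)(q−1) = 178·30 = 5340.
Need d with 257·d ≡ 1 (mod 5340). Apply the extended Euclidean algorithm:
5340 = 20*257 + 200
257 = 1*200 + 57
200 = 3*57 + 29
57 = 1*29 + 28
29 = 1*28 + 1
28 = 28*1 + 0
Back-substitute:
1 = 29 − 28
1 = −57 + 2·29
1 = 2·200 − 7·57
1 = −7·257 + 9·200
1 = 9·5340 − 187·257
So 257·(-187) ≡ 1 (mod 5340), hence d ≡ -187 ≡ 5153 (mod 5340).

5153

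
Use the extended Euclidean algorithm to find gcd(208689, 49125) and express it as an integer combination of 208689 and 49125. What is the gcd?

3

Euclidean algorithm:
208689 = 4×49125 + 12189
49125 = 4×12189 + 369
12189 = 33×369 + 12
369 = 30×12 + 9
12 = 1×9 + 3
9 = 3×3 + 0
gcd(208689, 49125) = 3.
Working backward:
3 = 12 − 9
3 = −369 + 31·12
3 = 31·12189 − 1024·369
3 = −1024·49125 + 4127·12189
3 = 4127·208689 − 17532·49125
So 3 = (4127)·208689 + (-17532)·49125.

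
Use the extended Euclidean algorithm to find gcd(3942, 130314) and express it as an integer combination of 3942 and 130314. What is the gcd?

6

Apply Euclid's algorithm to 130314 and 3942:
130314 = 33×3942 + 228
3942 = 17×228 + 66
228 = 3×66 + 30
66 = 2×30 + 6
30 = 5×6 + 0
gcd(3942, 130314) = 6.
Back-substituting:
6 = 66 − 2·30
6 = −2·228 + 7·66
6 = 7·3942 − 121·228
6 = −121·130314 + 4000·3942
So 6 = (-121)·130314 + (4000)·3942.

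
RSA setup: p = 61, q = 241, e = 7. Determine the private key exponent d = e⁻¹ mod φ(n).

φ(n) = (p−1)(q−1) = 60·240 = 14400.
Need d with 7·d ≡ 1 (mod 14400). Apply the extended Euclidean algorithm:
14400 = 2057·7 + 1
7 = 7·1 + 0
Back-substitute:
1 = 14400 − 2057·7
So 7·(-2057) ≡ 1 (mod 14400), hence d ≡ -2057 ≡ 12343 (mod 14400).

12343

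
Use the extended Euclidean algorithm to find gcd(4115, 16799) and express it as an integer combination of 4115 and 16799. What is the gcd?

1

Repeated division:
16799 = 4*4115 + 339
4115 = 12*339 + 47
339 = 7*47 + 10
47 = 4*10 + 7
10 = 1*7 + 3
7 = 2*3 + 1
3 = 3*1 + 0
gcd(4115, 16799) = 1.
Back-substituting:
1 = 7 − 2·3
1 = −2·10 + 3·7
1 = 3·47 − 14·10
1 = −14·339 + 101·47
1 = 101·4115 − 1226·339
1 = −1226·16799 + 5005·4115
So 1 = (-1226)·16799 + (5005)·4115.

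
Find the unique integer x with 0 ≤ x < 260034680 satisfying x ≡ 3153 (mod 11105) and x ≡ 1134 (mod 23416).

51141678

Write x = 3153 + 11105·k. Then 11105·k ≡ 1134 − 3153 ≡ 21397 (mod 23416).
Need 11105⁻¹ mod 23416. Extended Euclid on (23416, 11105):
23416 = 2*11105 + 1206
11105 = 9*1206 + 251
1206 = 4*251 + 202
251 = 1*202 + 49
202 = 4*49 + 6
49 = 8*6 + 1
6 = 6*1 + 0
Back-substitute:
1 = 49 − 8·6
1 = −8·202 + 33·49
1 = 33·251 − 41·202
1 = −41·1206 + 197·251
1 = 197·11105 − 1814·1206
1 = −1814·23416 + 3825·11105
11105⁻¹ ≡ 3825 (mod 23416), so k ≡ 3825·21397 ≡ 4605 (mod 23416).
x = 3153 + 11105·4605 = 51141678.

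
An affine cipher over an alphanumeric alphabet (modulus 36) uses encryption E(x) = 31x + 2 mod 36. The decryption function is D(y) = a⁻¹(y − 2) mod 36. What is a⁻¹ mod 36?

Apply the Euclidean algorithm to 36 and 31:
36 = 1×31 + 5
31 = 6×5 + 1
5 = 5×1 + 0
The gcd is 1. Working backward:
1 = 31 − 6·5
1 = −6·36 + 7·31
So 31·7 ≡ 1 (mod 36).

7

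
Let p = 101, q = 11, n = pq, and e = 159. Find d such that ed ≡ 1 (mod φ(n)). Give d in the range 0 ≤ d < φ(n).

239

φ(n) = (p−1)(q−1) = 100·10 = 1000.
Need d with 159·d ≡ 1 (mod 1000). Apply the extended Euclidean algorithm:
1000 = 6*159 + 46
159 = 3*46 + 21
46 = 2*21 + 4
21 = 5*4 + 1
4 = 4*1 + 0
Back-substitute:
1 = 21 − 5·4
1 = −5·46 + 11·21
1 = 11·159 − 38·46
1 = −38·1000 + 239·159
So 159·239 ≡ 1 (mod 1000), hence d = 239.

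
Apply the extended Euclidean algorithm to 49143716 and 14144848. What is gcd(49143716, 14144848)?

Euclidean algorithm:
49143716 = 3·14144848 + 6709172
14144848 = 2·6709172 + 726504
6709172 = 9·726504 + 170636
726504 = 4·170636 + 43960
170636 = 3·43960 + 38756
43960 = 1·38756 + 5204
38756 = 7·5204 + 2328
5204 = 2·2328 + 548
2328 = 4·548 + 136
548 = 4·136 + 4
136 = 34·4 + 0
gcd(49143716, 14144848) = 4.
Back-substituting:
4 = 548 − 4·136
4 = −4·2328 + 17·548
4 = 17·5204 − 38·2328
4 = −38·38756 + 283·5204
4 = 283·43960 − 321·38756
4 = −321·170636 + 1246·43960
4 = 1246·726504 − 5305·170636
4 = −5305·6709172 + 48991·726504
4 = 48991·14144848 − 103287·6709172
4 = −103287·49143716 + 358852·14144848
So 4 = (-103287)·49143716 + (358852)·14144848.

4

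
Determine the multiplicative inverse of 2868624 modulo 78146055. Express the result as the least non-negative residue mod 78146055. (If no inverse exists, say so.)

no inverse exists

Euclidean algorithm on 78146055, 2868624:
78146055 = 27×2868624 + 693207
2868624 = 4×693207 + 95796
693207 = 7×95796 + 22635
95796 = 4×22635 + 5256
22635 = 4×5256 + 1611
5256 = 3×1611 + 423
1611 = 3×423 + 342
423 = 1×342 + 81
342 = 4×81 + 18
81 = 4×18 + 9
18 = 2×9 + 0
The gcd is 9, not 1, hence no inverse exists.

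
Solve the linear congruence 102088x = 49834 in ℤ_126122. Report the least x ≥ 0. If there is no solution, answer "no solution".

27737

First find gcd(102088, 126122):
126122 = 1×102088 + 24034
102088 = 4×24034 + 5952
24034 = 4×5952 + 226
5952 = 26×226 + 76
226 = 2×76 + 74
76 = 1×74 + 2
74 = 37×2 + 0
gcd = 2 and 2 | 49834, so solutions exist. Divide through by 2: 51044x ≡ 24917 (mod 63061).
Now find 51044⁻¹ mod 63061:
63061 = 1×51044 + 12017
51044 = 4×12017 + 2976
12017 = 4×2976 + 113
2976 = 26×113 + 38
113 = 2×38 + 37
38 = 1×37 + 1
37 = 37×1 + 0
Back-substitute:
1 = 38 − 37
1 = −113 + 3·38
1 = 3·2976 − 79·113
1 = −79·12017 + 319·2976
1 = 319·51044 − 1355·12017
1 = −1355·63061 + 1674·51044
So 51044⁻¹ ≡ 1674 (mod 63061).
Then x ≡ 1674·24917 ≡ 27737 (mod 63061); the smallest non-negative solution is x = 27737.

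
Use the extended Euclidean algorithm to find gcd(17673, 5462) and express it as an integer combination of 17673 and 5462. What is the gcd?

1

Repeated division:
17673 = 3×5462 + 1287
5462 = 4×1287 + 314
1287 = 4×314 + 31
314 = 10×31 + 4
31 = 7×4 + 3
4 = 1×3 + 1
3 = 3×1 + 0
gcd(17673, 5462) = 1.
Express as a combination:
1 = 4 − 3
1 = −31 + 8·4
1 = 8·314 − 81·31
1 = −81·1287 + 332·314
1 = 332·5462 − 1409·1287
1 = −1409·17673 + 4559·5462
So 1 = (-1409)·17673 + (4559)·5462.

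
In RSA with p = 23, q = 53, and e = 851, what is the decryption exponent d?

531

φ(n) = (p−1)(q−1) = 22·52 = 1144.
Need d with 851·d ≡ 1 (mod 1144). Apply the extended Euclidean algorithm:
1144 = 1·851 + 293
851 = 2·293 + 265
293 = 1·265 + 28
265 = 9·28 + 13
28 = 2·13 + 2
13 = 6·2 + 1
2 = 2·1 + 0
Back-substitute:
1 = 13 − 6·2
1 = −6·28 + 13·13
1 = 13·265 − 123·28
1 = −123·293 + 136·265
1 = 136·851 − 395·293
1 = −395·1144 + 531·851
So 851·531 ≡ 1 (mod 1144), hence d = 531.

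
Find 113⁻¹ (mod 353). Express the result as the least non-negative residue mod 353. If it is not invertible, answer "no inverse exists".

25

Extended Euclidean algorithm:
353 = 3*113 + 14
113 = 8*14 + 1
14 = 14*1 + 0
gcd = 1, so the inverse exists. Back-substitute:
1 = 113 − 8·14
1 = −8·353 + 25·113
So 113·25 ≡ 1 (mod 353).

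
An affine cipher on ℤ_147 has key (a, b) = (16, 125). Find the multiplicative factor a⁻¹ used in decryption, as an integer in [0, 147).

46

Extended Euclidean algorithm:
147 = 9·16 + 3
16 = 5·3 + 1
3 = 3·1 + 0
The gcd is 1. Working backward:
1 = 16 − 5·3
1 = −5·147 + 46·16
So 16·46 ≡ 1 (mod 147).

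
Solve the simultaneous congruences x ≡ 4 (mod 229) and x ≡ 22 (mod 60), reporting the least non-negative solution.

9622

Write x = 4 + 229·k. Then 229·k ≡ 22 − 4 ≡ 18 (mod 60).
Need 229⁻¹ mod 60. Extended Euclid on (60, 49):
60 = 1×49 + 11
49 = 4×11 + 5
11 = 2×5 + 1
5 = 5×1 + 0
Back-substitute:
1 = 11 − 2·5
1 = −2·49 + 9·11
1 = 9·60 − 11·49
229⁻¹ ≡ 49 (mod 60), so k ≡ 49·18 ≡ 42 (mod 60).
x = 4 + 229·42 = 9622.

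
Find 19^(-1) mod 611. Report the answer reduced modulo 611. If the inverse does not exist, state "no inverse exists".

193

Extended Euclidean algorithm:
611 = 32×19 + 3
19 = 6×3 + 1
3 = 3×1 + 0
gcd = 1, so the inverse exists. Back-substitute:
1 = 19 − 6·3
1 = −6·611 + 193·19
So 19·193 ≡ 1 (mod 611).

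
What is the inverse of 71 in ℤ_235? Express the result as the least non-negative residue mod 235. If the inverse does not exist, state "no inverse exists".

gcd(235, 71) by repeated division:
235 = 3×71 + 22
71 = 3×22 + 5
22 = 4×5 + 2
5 = 2×2 + 1
2 = 2×1 + 0
Since gcd(71, 235) = 1, back-substitute to write 1 as a combination:
1 = 5 − 2·2
1 = −2·22 + 9·5
1 = 9·71 − 29·22
1 = −29·235 + 96·71
So 71·96 ≡ 1 (mod 235).

96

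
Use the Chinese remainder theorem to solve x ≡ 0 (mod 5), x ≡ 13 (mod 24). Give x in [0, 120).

Write x = 0 + 5·k. Then 5·k ≡ 13 − 0 ≡ 13 (mod 24).
Need 5⁻¹ mod 24. Extended Euclid on (24, 5):
24 = 4·5 + 4
5 = 1·4 + 1
4 = 4·1 + 0
Back-substitute:
1 = 5 − 4
1 = −24 + 5·5
5⁻¹ ≡ 5 (mod 24), so k ≡ 5·13 ≡ 17 (mod 24).
x = 0 + 5·17 = 85.

85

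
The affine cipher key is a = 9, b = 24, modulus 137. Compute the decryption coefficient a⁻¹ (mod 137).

gcd(137, 9) by repeated division:
137 = 15×9 + 2
9 = 4×2 + 1
2 = 2×1 + 0
Since gcd(9, 137) = 1, back-substitute to write 1 as a combination:
1 = 9 − 4·2
1 = −4·137 + 61·9
So 9·61 ≡ 1 (mod 137).

61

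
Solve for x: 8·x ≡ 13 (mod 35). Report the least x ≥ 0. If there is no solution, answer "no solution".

First find gcd(8, 35):
35 = 4·8 + 3
8 = 2·3 + 2
3 = 1·2 + 1
2 = 2·1 + 0
gcd = 1, so a unique solution mod 35 exists.
Back-substitute for the Bézout coefficients:
1 = 3 − 2
1 = −8 + 3·3
1 = 3·35 − 13·8
So 8·(-13) ≡ 1 (mod 35), giving 8⁻¹ ≡ 22.
x ≡ 8⁻¹·13 ≡ 22·13 ≡ 6 (mod 35).

6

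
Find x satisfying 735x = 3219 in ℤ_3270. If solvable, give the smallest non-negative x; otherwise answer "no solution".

gcd(735, 3270):
3270 = 4·735 + 330
735 = 2·330 + 75
330 = 4·75 + 30
75 = 2·30 + 15
30 = 2·15 + 0
gcd = 15, but 15 ∤ 3219, so the congruence has no solution.

no solution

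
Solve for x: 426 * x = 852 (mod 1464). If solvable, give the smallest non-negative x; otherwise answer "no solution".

2

First find gcd(426, 1464):
1464 = 3×426 + 186
426 = 2×186 + 54
186 = 3×54 + 24
54 = 2×24 + 6
24 = 4×6 + 0
gcd = 6 and 6 | 852, so solutions exist. Divide through by 6: 71x ≡ 142 (mod 244).
Now find 71⁻¹ mod 244:
244 = 3×71 + 31
71 = 2×31 + 9
31 = 3×9 + 4
9 = 2×4 + 1
4 = 4×1 + 0
Back-substitute:
1 = 9 − 2·4
1 = −2·31 + 7·9
1 = 7·71 − 16·31
1 = −16·244 + 55·71
So 71⁻¹ ≡ 55 (mod 244).
Then x ≡ 55·142 ≡ 2 (mod 244); the smallest non-negative solution is x = 2.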